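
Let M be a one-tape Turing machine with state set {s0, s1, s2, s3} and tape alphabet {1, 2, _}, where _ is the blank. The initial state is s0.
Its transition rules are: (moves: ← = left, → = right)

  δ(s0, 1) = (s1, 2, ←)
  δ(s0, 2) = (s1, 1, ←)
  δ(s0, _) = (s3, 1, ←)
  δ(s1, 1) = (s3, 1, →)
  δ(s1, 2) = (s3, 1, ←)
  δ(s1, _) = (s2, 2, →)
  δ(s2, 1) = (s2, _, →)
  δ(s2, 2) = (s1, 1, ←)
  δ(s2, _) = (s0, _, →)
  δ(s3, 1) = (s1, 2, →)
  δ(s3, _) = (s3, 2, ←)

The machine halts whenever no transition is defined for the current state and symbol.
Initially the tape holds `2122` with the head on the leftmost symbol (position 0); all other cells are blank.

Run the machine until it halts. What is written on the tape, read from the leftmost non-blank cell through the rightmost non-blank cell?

2_22221

state=s0 head=0 tape=_[2]122__   (s0,2)→(s1,1,←)
state=s1 head=-1 tape=[_]1122__   (s1,_)→(s2,2,→)
state=s2 head=0 tape=2[1]122__   (s2,1)→(s2,_,→)
state=s2 head=1 tape=2_[1]22__   (s2,1)→(s2,_,→)
state=s2 head=2 tape=2__[2]2__   (s2,2)→(s1,1,←)
state=s1 head=1 tape=2_[_]12__   (s1,_)→(s2,2,→)
state=s2 head=2 tape=2_2[1]2__   (s2,1)→(s2,_,→)
state=s2 head=3 tape=2_2_[2]__   (s2,2)→(s1,1,←)
state=s1 head=2 tape=2_2[_]1__   (s1,_)→(s2,2,→)
state=s2 head=3 tape=2_22[1]__   (s2,1)→(s2,_,→)
state=s2 head=4 tape=2_22_[_]_   (s2,_)→(s0,_,→)
state=s0 head=5 tape=2_22__[_]   (s0,_)→(s3,1,←)
state=s3 head=4 tape=2_22_[_]1   (s3,_)→(s3,2,←)
state=s3 head=3 tape=2_22[_]21   (s3,_)→(s3,2,←)
state=s3 head=2 tape=2_2[2]221
The non-blank tape span at halt is 2_22221.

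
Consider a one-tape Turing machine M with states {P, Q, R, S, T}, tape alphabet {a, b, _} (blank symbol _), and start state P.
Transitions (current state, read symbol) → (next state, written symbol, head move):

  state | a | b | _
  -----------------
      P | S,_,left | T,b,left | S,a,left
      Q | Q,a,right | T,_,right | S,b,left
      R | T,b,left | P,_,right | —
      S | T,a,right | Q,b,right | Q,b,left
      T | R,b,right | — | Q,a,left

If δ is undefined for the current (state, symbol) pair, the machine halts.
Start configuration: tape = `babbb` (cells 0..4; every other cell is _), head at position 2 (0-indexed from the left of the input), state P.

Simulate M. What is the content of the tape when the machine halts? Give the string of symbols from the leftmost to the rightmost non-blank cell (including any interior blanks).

b___ba

P | ba[b]bb_   read b → write b, move left, go to T
T | b[a]bbb_   read a → write b, move right, go to R
R | bb[b]bb_   read b → write _, move right, go to P
P | bb_[b]b_   read b → write b, move left, go to T
T | bb[_]bb_   read _ → write a, move left, go to Q
Q | b[b]abb_   read b → write _, move right, go to T
T | b_[a]bb_   read a → write b, move right, go to R
R | b_b[b]b_   read b → write _, move right, go to P
P | b_b_[b]_   read b → write b, move left, go to T
T | b_b[_]b_   read _ → write a, move left, go to Q
Q | b_[b]ab_   read b → write _, move right, go to T
T | b__[a]b_   read a → write b, move right, go to R
R | b__b[b]_   read b → write _, move right, go to P
P | b__b_[_]   read _ → write a, move left, go to S
S | b__b[_]a   read _ → write b, move left, go to Q
Q | b__[b]ba   read b → write _, move right, go to T
T | b___[b]a
The non-blank tape span at halt is b___ba.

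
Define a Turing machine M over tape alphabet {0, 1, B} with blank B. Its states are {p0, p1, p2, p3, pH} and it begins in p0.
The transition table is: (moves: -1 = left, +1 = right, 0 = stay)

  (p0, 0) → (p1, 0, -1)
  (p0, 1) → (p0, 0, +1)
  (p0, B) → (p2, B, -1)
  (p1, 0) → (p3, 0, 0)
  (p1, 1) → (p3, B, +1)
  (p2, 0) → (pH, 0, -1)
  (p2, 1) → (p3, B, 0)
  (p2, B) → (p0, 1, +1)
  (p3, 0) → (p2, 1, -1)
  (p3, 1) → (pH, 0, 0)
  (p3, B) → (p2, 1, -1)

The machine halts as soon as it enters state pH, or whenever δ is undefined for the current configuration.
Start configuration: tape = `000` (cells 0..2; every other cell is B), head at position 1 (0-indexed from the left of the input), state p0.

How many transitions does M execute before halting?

17

state=p0 head=1 tape=BB0[0]0   (p0,0)→(p1,0,-1)
state=p1 head=0 tape=BB[0]00   (p1,0)→(p3,0,0)
state=p3 head=0 tape=BB[0]00   (p3,0)→(p2,1,-1)
state=p2 head=-1 tape=B[B]100   (p2,B)→(p0,1,+1)
state=p0 head=0 tape=B1[1]00   (p0,1)→(p0,0,+1)
state=p0 head=1 tape=B10[0]0   (p0,0)→(p1,0,-1)
state=p1 head=0 tape=B1[0]00   (p1,0)→(p3,0,0)
state=p3 head=0 tape=B1[0]00   (p3,0)→(p2,1,-1)
state=p2 head=-1 tape=B[1]100   (p2,1)→(p3,B,0)
state=p3 head=-1 tape=B[B]100   (p3,B)→(p2,1,-1)
state=p2 head=-2 tape=[B]1100   (p2,B)→(p0,1,+1)
state=p0 head=-1 tape=1[1]100   (p0,1)→(p0,0,+1)
state=p0 head=0 tape=10[1]00   (p0,1)→(p0,0,+1)
state=p0 head=1 tape=100[0]0   (p0,0)→(p1,0,-1)
state=p1 head=0 tape=10[0]00   (p1,0)→(p3,0,0)
state=p3 head=0 tape=10[0]00   (p3,0)→(p2,1,-1)
state=p2 head=-1 tape=1[0]100   (p2,0)→(pH,0,-1)
state=pH head=-2 tape=[1]0100
M halts after 17 transitions.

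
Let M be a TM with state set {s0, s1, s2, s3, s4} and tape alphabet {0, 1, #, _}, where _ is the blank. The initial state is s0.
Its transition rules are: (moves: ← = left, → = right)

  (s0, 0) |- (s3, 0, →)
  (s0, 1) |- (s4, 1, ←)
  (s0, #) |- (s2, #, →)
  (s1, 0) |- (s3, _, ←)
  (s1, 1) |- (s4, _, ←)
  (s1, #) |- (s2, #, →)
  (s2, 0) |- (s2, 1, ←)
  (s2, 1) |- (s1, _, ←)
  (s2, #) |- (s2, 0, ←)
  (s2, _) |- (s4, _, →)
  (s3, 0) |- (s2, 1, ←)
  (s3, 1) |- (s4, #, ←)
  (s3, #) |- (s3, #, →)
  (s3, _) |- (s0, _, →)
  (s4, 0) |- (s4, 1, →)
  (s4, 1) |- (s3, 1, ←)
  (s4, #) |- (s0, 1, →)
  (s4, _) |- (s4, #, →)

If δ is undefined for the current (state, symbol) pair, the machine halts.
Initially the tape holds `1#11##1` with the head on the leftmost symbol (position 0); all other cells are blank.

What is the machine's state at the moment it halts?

s0 | __[1]#11##1   read 1 → write 1, move ←, go to s4
s4 | _[_]1#11##1   read _ → write #, move →, go to s4
s4 | _#[1]#11##1   read 1 → write 1, move ←, go to s3
s3 | _[#]1#11##1   read # → write #, move →, go to s3
s3 | _#[1]#11##1   read 1 → write #, move ←, go to s4
s4 | _[#]##11##1   read # → write 1, move →, go to s0
s0 | _1[#]#11##1   read # → write #, move →, go to s2
s2 | _1#[#]11##1   read # → write 0, move ←, go to s2
s2 | _1[#]011##1   read # → write 0, move ←, go to s2
s2 | _[1]0011##1   read 1 → write _, move ←, go to s1
s1 | [_]_0011##1
No transition is defined for (s1, _); M halts in state s1.

s1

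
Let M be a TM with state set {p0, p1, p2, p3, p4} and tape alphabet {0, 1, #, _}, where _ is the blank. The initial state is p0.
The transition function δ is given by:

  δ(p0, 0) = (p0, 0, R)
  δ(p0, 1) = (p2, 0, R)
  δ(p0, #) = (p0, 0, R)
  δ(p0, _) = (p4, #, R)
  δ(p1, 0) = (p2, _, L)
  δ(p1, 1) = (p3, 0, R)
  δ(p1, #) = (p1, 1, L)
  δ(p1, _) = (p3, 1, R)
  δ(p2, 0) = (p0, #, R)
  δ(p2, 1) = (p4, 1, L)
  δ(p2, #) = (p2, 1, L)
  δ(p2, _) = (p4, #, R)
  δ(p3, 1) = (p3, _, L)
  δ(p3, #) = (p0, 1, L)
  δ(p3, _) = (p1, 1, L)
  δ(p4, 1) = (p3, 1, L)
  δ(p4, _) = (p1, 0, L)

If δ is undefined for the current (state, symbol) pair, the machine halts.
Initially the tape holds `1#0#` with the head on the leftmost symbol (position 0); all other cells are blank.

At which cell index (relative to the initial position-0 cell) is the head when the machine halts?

state=p0 head=0 tape=[1]#0#__   (p0,1)→(p2,0,R)
state=p2 head=1 tape=0[#]0#__   (p2,#)→(p2,1,L)
state=p2 head=0 tape=[0]10#__   (p2,0)→(p0,#,R)
state=p0 head=1 tape=#[1]0#__   (p0,1)→(p2,0,R)
state=p2 head=2 tape=#0[0]#__   (p2,0)→(p0,#,R)
state=p0 head=3 tape=#0#[#]__   (p0,#)→(p0,0,R)
state=p0 head=4 tape=#0#0[_]_   (p0,_)→(p4,#,R)
state=p4 head=5 tape=#0#0#[_]   (p4,_)→(p1,0,L)
state=p1 head=4 tape=#0#0[#]0   (p1,#)→(p1,1,L)
state=p1 head=3 tape=#0#[0]10   (p1,0)→(p2,_,L)
state=p2 head=2 tape=#0[#]_10   (p2,#)→(p2,1,L)
state=p2 head=1 tape=#[0]1_10   (p2,0)→(p0,#,R)
state=p0 head=2 tape=##[1]_10   (p0,1)→(p2,0,R)
state=p2 head=3 tape=##0[_]10   (p2,_)→(p4,#,R)
state=p4 head=4 tape=##0#[1]0   (p4,1)→(p3,1,L)
state=p3 head=3 tape=##0[#]10   (p3,#)→(p0,1,L)
state=p0 head=2 tape=##[0]110   (p0,0)→(p0,0,R)
state=p0 head=3 tape=##0[1]10   (p0,1)→(p2,0,R)
state=p2 head=4 tape=##00[1]0   (p2,1)→(p4,1,L)
state=p4 head=3 tape=##0[0]10
At halt the head is at cell 3.

3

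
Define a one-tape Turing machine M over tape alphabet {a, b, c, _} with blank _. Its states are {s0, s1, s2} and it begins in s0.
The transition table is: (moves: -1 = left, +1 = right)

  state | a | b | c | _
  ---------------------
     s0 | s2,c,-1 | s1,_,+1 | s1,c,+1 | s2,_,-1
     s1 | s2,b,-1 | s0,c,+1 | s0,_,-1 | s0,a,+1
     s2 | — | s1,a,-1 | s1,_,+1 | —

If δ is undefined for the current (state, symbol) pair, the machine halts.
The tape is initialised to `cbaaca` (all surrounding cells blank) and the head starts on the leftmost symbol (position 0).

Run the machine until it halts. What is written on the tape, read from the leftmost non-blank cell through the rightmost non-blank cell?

s0 | [c]baaca   read c → write c, move +1, go to s1
s1 | c[b]aaca   read b → write c, move +1, go to s0
s0 | cc[a]aca   read a → write c, move -1, go to s2
s2 | c[c]caca   read c → write _, move +1, go to s1
s1 | c_[c]aca   read c → write _, move -1, go to s0
s0 | c[_]_aca   read _ → write _, move -1, go to s2
s2 | [c]__aca   read c → write _, move +1, go to s1
s1 | _[_]_aca   read _ → write a, move +1, go to s0
s0 | _a[_]aca   read _ → write _, move -1, go to s2
s2 | _[a]_aca
The non-blank tape span at halt is a_aca.

a_aca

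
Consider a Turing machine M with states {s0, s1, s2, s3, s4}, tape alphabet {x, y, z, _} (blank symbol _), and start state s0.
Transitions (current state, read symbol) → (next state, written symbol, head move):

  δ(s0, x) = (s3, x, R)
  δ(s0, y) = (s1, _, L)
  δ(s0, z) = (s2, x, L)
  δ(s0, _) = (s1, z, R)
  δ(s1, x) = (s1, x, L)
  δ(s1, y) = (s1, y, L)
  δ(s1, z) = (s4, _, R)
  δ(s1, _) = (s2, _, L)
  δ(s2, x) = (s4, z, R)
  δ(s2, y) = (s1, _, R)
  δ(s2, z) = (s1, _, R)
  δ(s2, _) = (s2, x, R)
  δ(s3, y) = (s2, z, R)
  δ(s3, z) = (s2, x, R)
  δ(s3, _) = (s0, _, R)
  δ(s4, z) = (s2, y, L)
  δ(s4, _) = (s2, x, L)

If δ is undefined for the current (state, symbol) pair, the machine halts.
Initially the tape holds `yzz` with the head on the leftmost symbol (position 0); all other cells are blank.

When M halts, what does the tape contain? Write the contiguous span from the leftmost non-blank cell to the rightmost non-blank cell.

state=s0 head=0 tape=__[y]zz__   (s0,y)→(s1,_,L)
state=s1 head=-1 tape=_[_]_zz__   (s1,_)→(s2,_,L)
state=s2 head=-2 tape=[_]__zz__   (s2,_)→(s2,x,R)
state=s2 head=-1 tape=x[_]_zz__   (s2,_)→(s2,x,R)
state=s2 head=0 tape=xx[_]zz__   (s2,_)→(s2,x,R)
state=s2 head=1 tape=xxx[z]z__   (s2,z)→(s1,_,R)
state=s1 head=2 tape=xxx_[z]__   (s1,z)→(s4,_,R)
state=s4 head=3 tape=xxx__[_]_   (s4,_)→(s2,x,L)
state=s2 head=2 tape=xxx_[_]x_   (s2,_)→(s2,x,R)
state=s2 head=3 tape=xxx_x[x]_   (s2,x)→(s4,z,R)
state=s4 head=4 tape=xxx_xz[_]   (s4,_)→(s2,x,L)
state=s2 head=3 tape=xxx_x[z]x   (s2,z)→(s1,_,R)
state=s1 head=4 tape=xxx_x_[x]   (s1,x)→(s1,x,L)
state=s1 head=3 tape=xxx_x[_]x   (s1,_)→(s2,_,L)
state=s2 head=2 tape=xxx_[x]_x   (s2,x)→(s4,z,R)
state=s4 head=3 tape=xxx_z[_]x   (s4,_)→(s2,x,L)
state=s2 head=2 tape=xxx_[z]xx   (s2,z)→(s1,_,R)
state=s1 head=3 tape=xxx__[x]x   (s1,x)→(s1,x,L)
state=s1 head=2 tape=xxx_[_]xx   (s1,_)→(s2,_,L)
state=s2 head=1 tape=xxx[_]_xx   (s2,_)→(s2,x,R)
state=s2 head=2 tape=xxxx[_]xx   (s2,_)→(s2,x,R)
state=s2 head=3 tape=xxxxx[x]x   (s2,x)→(s4,z,R)
state=s4 head=4 tape=xxxxxz[x]
The non-blank tape span at halt is xxxxxzx.

xxxxxzx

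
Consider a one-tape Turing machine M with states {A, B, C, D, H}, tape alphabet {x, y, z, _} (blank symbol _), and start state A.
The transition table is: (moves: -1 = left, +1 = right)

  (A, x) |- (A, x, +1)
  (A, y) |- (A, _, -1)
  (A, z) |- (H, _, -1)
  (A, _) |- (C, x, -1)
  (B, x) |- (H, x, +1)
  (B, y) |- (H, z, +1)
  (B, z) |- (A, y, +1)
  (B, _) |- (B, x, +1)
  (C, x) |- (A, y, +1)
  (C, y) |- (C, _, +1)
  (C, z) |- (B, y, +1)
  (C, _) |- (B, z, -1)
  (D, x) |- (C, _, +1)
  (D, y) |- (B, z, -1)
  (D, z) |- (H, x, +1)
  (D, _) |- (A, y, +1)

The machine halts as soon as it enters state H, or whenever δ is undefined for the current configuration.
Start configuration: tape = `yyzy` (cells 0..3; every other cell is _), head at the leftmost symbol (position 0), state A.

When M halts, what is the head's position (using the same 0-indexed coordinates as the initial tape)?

1

A | ___[y]yzy   read y → write _, move -1, go to A
A | __[_]_yzy   read _ → write x, move -1, go to C
C | _[_]x_yzy   read _ → write z, move -1, go to B
B | [_]zx_yzy   read _ → write x, move +1, go to B
B | x[z]x_yzy   read z → write y, move +1, go to A
A | xy[x]_yzy   read x → write x, move +1, go to A
A | xyx[_]yzy   read _ → write x, move -1, go to C
C | xy[x]xyzy   read x → write y, move +1, go to A
A | xyy[x]yzy   read x → write x, move +1, go to A
A | xyyx[y]zy   read y → write _, move -1, go to A
A | xyy[x]_zy   read x → write x, move +1, go to A
A | xyyx[_]zy   read _ → write x, move -1, go to C
C | xyy[x]xzy   read x → write y, move +1, go to A
A | xyyy[x]zy   read x → write x, move +1, go to A
A | xyyyx[z]y   read z → write _, move -1, go to H
H | xyyy[x]_y
At halt the head is at cell 1.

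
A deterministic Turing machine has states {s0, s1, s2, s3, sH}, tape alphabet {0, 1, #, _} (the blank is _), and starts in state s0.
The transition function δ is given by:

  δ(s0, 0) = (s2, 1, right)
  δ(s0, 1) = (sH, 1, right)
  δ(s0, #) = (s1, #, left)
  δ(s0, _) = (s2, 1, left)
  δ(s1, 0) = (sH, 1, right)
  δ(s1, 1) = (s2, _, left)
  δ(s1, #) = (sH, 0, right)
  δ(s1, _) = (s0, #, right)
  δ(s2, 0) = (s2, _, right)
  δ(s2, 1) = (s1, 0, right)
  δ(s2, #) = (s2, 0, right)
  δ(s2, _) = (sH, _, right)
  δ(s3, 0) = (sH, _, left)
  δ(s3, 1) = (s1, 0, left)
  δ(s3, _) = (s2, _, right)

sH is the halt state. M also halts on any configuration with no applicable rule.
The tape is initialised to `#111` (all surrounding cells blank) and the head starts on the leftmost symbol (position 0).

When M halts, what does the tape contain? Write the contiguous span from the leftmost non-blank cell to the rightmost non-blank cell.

s0 | _[#]111   read # → write #, move left, go to s1
s1 | [_]#111   read _ → write #, move right, go to s0
s0 | #[#]111   read # → write #, move left, go to s1
s1 | [#]#111   read # → write 0, move right, go to sH
sH | 0[#]111
The non-blank tape span at halt is 0#111.

0#111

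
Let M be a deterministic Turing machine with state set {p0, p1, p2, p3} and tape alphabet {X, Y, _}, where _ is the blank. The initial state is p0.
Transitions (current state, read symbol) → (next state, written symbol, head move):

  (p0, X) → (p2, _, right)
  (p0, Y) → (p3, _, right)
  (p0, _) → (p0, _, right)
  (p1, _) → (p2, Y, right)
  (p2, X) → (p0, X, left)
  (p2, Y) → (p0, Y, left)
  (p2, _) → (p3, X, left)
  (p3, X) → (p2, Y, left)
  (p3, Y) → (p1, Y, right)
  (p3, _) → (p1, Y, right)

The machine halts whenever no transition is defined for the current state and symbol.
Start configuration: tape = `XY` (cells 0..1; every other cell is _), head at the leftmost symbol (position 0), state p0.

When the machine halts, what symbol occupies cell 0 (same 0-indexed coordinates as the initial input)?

state=p0 head=0 tape=[X]Y___   (p0,X)→(p2,_,right)
state=p2 head=1 tape=_[Y]___   (p2,Y)→(p0,Y,left)
state=p0 head=0 tape=[_]Y___   (p0,_)→(p0,_,right)
state=p0 head=1 tape=_[Y]___   (p0,Y)→(p3,_,right)
state=p3 head=2 tape=__[_]__   (p3,_)→(p1,Y,right)
state=p1 head=3 tape=__Y[_]_   (p1,_)→(p2,Y,right)
state=p2 head=4 tape=__YY[_]   (p2,_)→(p3,X,left)
state=p3 head=3 tape=__Y[Y]X   (p3,Y)→(p1,Y,right)
state=p1 head=4 tape=__YY[X]
Cell 0 holds _ when M halts.

_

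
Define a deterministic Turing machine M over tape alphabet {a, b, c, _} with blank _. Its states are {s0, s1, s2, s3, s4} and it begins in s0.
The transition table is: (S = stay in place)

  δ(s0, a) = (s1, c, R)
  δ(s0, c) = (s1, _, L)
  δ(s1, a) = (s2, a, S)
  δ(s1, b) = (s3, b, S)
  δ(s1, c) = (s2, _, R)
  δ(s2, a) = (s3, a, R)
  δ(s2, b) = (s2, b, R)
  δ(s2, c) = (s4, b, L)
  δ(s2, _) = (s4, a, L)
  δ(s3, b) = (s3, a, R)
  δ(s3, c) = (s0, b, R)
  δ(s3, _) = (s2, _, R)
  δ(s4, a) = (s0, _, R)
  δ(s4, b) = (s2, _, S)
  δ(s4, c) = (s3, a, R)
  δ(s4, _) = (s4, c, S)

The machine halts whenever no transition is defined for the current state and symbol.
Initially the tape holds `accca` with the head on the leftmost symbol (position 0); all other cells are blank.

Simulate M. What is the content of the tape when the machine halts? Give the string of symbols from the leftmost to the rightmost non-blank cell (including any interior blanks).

s0 | [a]ccca_   read a → write c, move R, go to s1
s1 | c[c]cca_   read c → write _, move R, go to s2
s2 | c_[c]ca_   read c → write b, move L, go to s4
s4 | c[_]bca_   read _ → write c, move S, go to s4
s4 | c[c]bca_   read c → write a, move R, go to s3
s3 | ca[b]ca_   read b → write a, move R, go to s3
s3 | caa[c]a_   read c → write b, move R, go to s0
s0 | caab[a]_   read a → write c, move R, go to s1
s1 | caabc[_]
The non-blank tape span at halt is caabc.

caabc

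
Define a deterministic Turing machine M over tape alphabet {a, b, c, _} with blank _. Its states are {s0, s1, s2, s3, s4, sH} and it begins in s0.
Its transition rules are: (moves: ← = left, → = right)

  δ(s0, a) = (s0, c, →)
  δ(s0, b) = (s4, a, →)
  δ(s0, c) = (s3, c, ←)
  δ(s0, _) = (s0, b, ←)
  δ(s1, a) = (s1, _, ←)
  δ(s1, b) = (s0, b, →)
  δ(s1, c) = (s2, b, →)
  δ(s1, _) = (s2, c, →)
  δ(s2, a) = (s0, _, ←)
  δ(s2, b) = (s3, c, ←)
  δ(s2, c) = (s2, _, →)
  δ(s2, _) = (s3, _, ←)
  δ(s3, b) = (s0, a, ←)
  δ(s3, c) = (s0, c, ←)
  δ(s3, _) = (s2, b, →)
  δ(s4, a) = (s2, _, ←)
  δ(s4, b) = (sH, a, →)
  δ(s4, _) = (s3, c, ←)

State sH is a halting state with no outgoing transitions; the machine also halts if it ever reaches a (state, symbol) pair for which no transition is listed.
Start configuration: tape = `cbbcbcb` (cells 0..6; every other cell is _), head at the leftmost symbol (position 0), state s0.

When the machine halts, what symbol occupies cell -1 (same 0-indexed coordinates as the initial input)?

b

s0 | _[c]bbcbcb_   read c → write c, move ←, go to s3
s3 | [_]cbbcbcb_   read _ → write b, move →, go to s2
s2 | b[c]bbcbcb_   read c → write _, move →, go to s2
s2 | b_[b]bcbcb_   read b → write c, move ←, go to s3
s3 | b[_]cbcbcb_   read _ → write b, move →, go to s2
s2 | bb[c]bcbcb_   read c → write _, move →, go to s2
s2 | bb_[b]cbcb_   read b → write c, move ←, go to s3
s3 | bb[_]ccbcb_   read _ → write b, move →, go to s2
s2 | bbb[c]cbcb_   read c → write _, move →, go to s2
s2 | bbb_[c]bcb_   read c → write _, move →, go to s2
s2 | bbb__[b]cb_   read b → write c, move ←, go to s3
s3 | bbb_[_]ccb_   read _ → write b, move →, go to s2
s2 | bbb_b[c]cb_   read c → write _, move →, go to s2
s2 | bbb_b_[c]b_   read c → write _, move →, go to s2
s2 | bbb_b__[b]_   read b → write c, move ←, go to s3
s3 | bbb_b_[_]c_   read _ → write b, move →, go to s2
s2 | bbb_b_b[c]_   read c → write _, move →, go to s2
s2 | bbb_b_b_[_]   read _ → write _, move ←, go to s3
s3 | bbb_b_b[_]_   read _ → write b, move →, go to s2
s2 | bbb_b_bb[_]   read _ → write _, move ←, go to s3
s3 | bbb_b_b[b]_   read b → write a, move ←, go to s0
s0 | bbb_b_[b]a_   read b → write a, move →, go to s4
s4 | bbb_b_a[a]_   read a → write _, move ←, go to s2
s2 | bbb_b_[a]__   read a → write _, move ←, go to s0
s0 | bbb_b[_]___   read _ → write b, move ←, go to s0
s0 | bbb_[b]b___   read b → write a, move →, go to s4
s4 | bbb_a[b]___   read b → write a, move →, go to sH
sH | bbb_aa[_]__
Cell -1 holds b when M halts.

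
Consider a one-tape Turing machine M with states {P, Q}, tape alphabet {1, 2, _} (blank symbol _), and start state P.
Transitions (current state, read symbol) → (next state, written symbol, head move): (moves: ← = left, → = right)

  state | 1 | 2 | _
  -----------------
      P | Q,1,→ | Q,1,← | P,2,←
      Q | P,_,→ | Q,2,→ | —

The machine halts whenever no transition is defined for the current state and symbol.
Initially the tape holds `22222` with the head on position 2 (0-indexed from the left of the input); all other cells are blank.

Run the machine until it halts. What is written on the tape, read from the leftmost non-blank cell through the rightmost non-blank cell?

22_12

P | 22[2]22   read 2 → write 1, move ←, go to Q
Q | 2[2]122   read 2 → write 2, move →, go to Q
Q | 22[1]22   read 1 → write _, move →, go to P
P | 22_[2]2   read 2 → write 1, move ←, go to Q
Q | 22[_]12
The non-blank tape span at halt is 22_12.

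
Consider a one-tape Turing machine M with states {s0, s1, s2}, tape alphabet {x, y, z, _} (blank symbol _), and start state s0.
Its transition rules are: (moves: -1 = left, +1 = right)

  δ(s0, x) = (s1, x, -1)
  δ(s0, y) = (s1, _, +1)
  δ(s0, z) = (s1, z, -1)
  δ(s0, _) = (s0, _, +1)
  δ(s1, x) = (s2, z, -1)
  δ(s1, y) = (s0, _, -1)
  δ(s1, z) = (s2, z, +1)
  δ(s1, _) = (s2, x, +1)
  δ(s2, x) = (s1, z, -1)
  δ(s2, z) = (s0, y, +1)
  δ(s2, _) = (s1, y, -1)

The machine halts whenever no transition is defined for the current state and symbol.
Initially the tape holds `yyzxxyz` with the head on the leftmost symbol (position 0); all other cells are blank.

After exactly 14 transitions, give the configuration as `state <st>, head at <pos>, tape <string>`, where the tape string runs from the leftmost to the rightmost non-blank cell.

state s1, head at -2, tape yzz_xxyz

state=s0 head=0 tape=__[y]yzxxyz   (s0,y)→(s1,_,+1)
state=s1 head=1 tape=___[y]zxxyz   (s1,y)→(s0,_,-1)
state=s0 head=0 tape=__[_]_zxxyz   (s0,_)→(s0,_,+1)
state=s0 head=1 tape=___[_]zxxyz   (s0,_)→(s0,_,+1)
state=s0 head=2 tape=____[z]xxyz   (s0,z)→(s1,z,-1)
state=s1 head=1 tape=___[_]zxxyz   (s1,_)→(s2,x,+1)
state=s2 head=2 tape=___x[z]xxyz   (s2,z)→(s0,y,+1)
state=s0 head=3 tape=___xy[x]xyz   (s0,x)→(s1,x,-1)
state=s1 head=2 tape=___x[y]xxyz   (s1,y)→(s0,_,-1)
state=s0 head=1 tape=___[x]_xxyz   (s0,x)→(s1,x,-1)
state=s1 head=0 tape=__[_]x_xxyz   (s1,_)→(s2,x,+1)
state=s2 head=1 tape=__x[x]_xxyz   (s2,x)→(s1,z,-1)
state=s1 head=0 tape=__[x]z_xxyz   (s1,x)→(s2,z,-1)
state=s2 head=-1 tape=_[_]zz_xxyz   (s2,_)→(s1,y,-1)
state=s1 head=-2 tape=[_]yzz_xxyz
After 14 steps: state s1, head at -2, tape yzz_xxyz.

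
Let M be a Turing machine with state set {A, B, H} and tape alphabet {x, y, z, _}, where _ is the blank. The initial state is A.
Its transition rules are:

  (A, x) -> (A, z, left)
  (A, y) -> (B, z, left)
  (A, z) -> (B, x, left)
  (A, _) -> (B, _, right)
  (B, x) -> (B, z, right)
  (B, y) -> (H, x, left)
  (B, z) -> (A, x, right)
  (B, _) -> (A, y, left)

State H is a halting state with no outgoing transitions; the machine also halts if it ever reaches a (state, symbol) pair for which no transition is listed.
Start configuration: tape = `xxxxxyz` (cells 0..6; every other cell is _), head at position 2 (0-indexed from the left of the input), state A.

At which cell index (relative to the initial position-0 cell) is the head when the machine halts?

state=A head=2 tape=_xx[x]xxyz   (A,x)→(A,z,left)
state=A head=1 tape=_x[x]zxxyz   (A,x)→(A,z,left)
state=A head=0 tape=_[x]zzxxyz   (A,x)→(A,z,left)
state=A head=-1 tape=[_]zzzxxyz   (A,_)→(B,_,right)
state=B head=0 tape=_[z]zzxxyz   (B,z)→(A,x,right)
state=A head=1 tape=_x[z]zxxyz   (A,z)→(B,x,left)
state=B head=0 tape=_[x]xzxxyz   (B,x)→(B,z,right)
state=B head=1 tape=_z[x]zxxyz   (B,x)→(B,z,right)
state=B head=2 tape=_zz[z]xxyz   (B,z)→(A,x,right)
state=A head=3 tape=_zzx[x]xyz   (A,x)→(A,z,left)
state=A head=2 tape=_zz[x]zxyz   (A,x)→(A,z,left)
state=A head=1 tape=_z[z]zzxyz   (A,z)→(B,x,left)
state=B head=0 tape=_[z]xzzxyz   (B,z)→(A,x,right)
state=A head=1 tape=_x[x]zzxyz   (A,x)→(A,z,left)
state=A head=0 tape=_[x]zzzxyz   (A,x)→(A,z,left)
state=A head=-1 tape=[_]zzzzxyz   (A,_)→(B,_,right)
state=B head=0 tape=_[z]zzzxyz   (B,z)→(A,x,right)
state=A head=1 tape=_x[z]zzxyz   (A,z)→(B,x,left)
state=B head=0 tape=_[x]xzzxyz   (B,x)→(B,z,right)
state=B head=1 tape=_z[x]zzxyz   (B,x)→(B,z,right)
state=B head=2 tape=_zz[z]zxyz   (B,z)→(A,x,right)
state=A head=3 tape=_zzx[z]xyz   (A,z)→(B,x,left)
state=B head=2 tape=_zz[x]xxyz   (B,x)→(B,z,right)
state=B head=3 tape=_zzz[x]xyz   (B,x)→(B,z,right)
state=B head=4 tape=_zzzz[x]yz   (B,x)→(B,z,right)
state=B head=5 tape=_zzzzz[y]z   (B,y)→(H,x,left)
state=H head=4 tape=_zzzz[z]xz
At halt the head is at cell 4.

4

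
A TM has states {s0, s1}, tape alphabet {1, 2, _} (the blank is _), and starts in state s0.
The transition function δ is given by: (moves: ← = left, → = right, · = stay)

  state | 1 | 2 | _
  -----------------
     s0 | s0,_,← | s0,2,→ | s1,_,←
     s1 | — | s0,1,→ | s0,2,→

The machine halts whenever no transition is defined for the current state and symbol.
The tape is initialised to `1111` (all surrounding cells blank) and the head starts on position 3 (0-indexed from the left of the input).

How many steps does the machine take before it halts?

9

state=s0 head=3 tape=__111[1]   (s0,1)→(s0,_,←)
state=s0 head=2 tape=__11[1]_   (s0,1)→(s0,_,←)
state=s0 head=1 tape=__1[1]__   (s0,1)→(s0,_,←)
state=s0 head=0 tape=__[1]___   (s0,1)→(s0,_,←)
state=s0 head=-1 tape=_[_]____   (s0,_)→(s1,_,←)
state=s1 head=-2 tape=[_]_____   (s1,_)→(s0,2,→)
state=s0 head=-1 tape=2[_]____   (s0,_)→(s1,_,←)
state=s1 head=-2 tape=[2]_____   (s1,2)→(s0,1,→)
state=s0 head=-1 tape=1[_]____   (s0,_)→(s1,_,←)
state=s1 head=-2 tape=[1]_____
M halts after 9 transitions.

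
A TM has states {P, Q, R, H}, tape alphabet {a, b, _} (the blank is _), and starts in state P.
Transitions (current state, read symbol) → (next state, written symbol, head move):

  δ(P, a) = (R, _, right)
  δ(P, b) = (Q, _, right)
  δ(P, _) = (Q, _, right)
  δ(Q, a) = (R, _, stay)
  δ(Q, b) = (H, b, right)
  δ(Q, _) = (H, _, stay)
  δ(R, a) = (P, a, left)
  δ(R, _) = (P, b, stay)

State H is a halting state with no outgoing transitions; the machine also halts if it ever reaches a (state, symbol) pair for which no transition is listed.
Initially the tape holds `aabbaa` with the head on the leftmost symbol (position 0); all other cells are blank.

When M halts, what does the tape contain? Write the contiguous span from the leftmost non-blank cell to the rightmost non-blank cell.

state=P head=0 tape=[a]abbaa   (P,a)→(R,_,right)
state=R head=1 tape=_[a]bbaa   (R,a)→(P,a,left)
state=P head=0 tape=[_]abbaa   (P,_)→(Q,_,right)
state=Q head=1 tape=_[a]bbaa   (Q,a)→(R,_,stay)
state=R head=1 tape=_[_]bbaa   (R,_)→(P,b,stay)
state=P head=1 tape=_[b]bbaa   (P,b)→(Q,_,right)
state=Q head=2 tape=__[b]baa   (Q,b)→(H,b,right)
state=H head=3 tape=__b[b]aa
The non-blank tape span at halt is bbaa.

bbaa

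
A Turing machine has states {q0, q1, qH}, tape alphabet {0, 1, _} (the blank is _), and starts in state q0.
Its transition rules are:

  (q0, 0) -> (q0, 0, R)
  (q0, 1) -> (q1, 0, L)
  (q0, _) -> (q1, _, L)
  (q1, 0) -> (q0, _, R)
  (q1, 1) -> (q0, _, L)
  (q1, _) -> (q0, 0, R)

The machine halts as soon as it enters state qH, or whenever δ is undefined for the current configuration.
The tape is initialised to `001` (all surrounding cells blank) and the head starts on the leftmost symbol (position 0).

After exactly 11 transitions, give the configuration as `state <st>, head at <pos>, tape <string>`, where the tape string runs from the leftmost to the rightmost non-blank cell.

state=q0 head=0 tape=[0]01_   (q0,0)→(q0,0,R)
state=q0 head=1 tape=0[0]1_   (q0,0)→(q0,0,R)
state=q0 head=2 tape=00[1]_   (q0,1)→(q1,0,L)
state=q1 head=1 tape=0[0]0_   (q1,0)→(q0,_,R)
state=q0 head=2 tape=0_[0]_   (q0,0)→(q0,0,R)
state=q0 head=3 tape=0_0[_]   (q0,_)→(q1,_,L)
state=q1 head=2 tape=0_[0]_   (q1,0)→(q0,_,R)
state=q0 head=3 tape=0__[_]   (q0,_)→(q1,_,L)
state=q1 head=2 tape=0_[_]_   (q1,_)→(q0,0,R)
state=q0 head=3 tape=0_0[_]   (q0,_)→(q1,_,L)
state=q1 head=2 tape=0_[0]_   (q1,0)→(q0,_,R)
state=q0 head=3 tape=0__[_]
After 11 steps: state q0, head at 3, tape 0.

state q0, head at 3, tape 0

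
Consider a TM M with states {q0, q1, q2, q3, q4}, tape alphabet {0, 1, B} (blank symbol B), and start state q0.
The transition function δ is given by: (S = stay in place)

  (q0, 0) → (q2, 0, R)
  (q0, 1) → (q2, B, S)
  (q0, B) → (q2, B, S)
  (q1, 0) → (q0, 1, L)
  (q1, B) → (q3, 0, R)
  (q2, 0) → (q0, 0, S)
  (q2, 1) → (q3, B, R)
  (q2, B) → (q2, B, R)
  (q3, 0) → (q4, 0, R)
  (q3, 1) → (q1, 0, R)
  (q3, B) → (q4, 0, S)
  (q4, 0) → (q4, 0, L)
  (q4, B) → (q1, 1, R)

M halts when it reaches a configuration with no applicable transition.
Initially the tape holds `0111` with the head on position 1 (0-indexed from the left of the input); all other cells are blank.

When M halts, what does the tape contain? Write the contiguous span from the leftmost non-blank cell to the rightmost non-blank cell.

state=q0 head=1 tape=0[1]11BBBBB   (q0,1)→(q2,B,S)
state=q2 head=1 tape=0[B]11BBBBB   (q2,B)→(q2,B,R)
state=q2 head=2 tape=0B[1]1BBBBB   (q2,1)→(q3,B,R)
state=q3 head=3 tape=0BB[1]BBBBB   (q3,1)→(q1,0,R)
state=q1 head=4 tape=0BB0[B]BBBB   (q1,B)→(q3,0,R)
state=q3 head=5 tape=0BB00[B]BBB   (q3,B)→(q4,0,S)
state=q4 head=5 tape=0BB00[0]BBB   (q4,0)→(q4,0,L)
state=q4 head=4 tape=0BB0[0]0BBB   (q4,0)→(q4,0,L)
state=q4 head=3 tape=0BB[0]00BBB   (q4,0)→(q4,0,L)
state=q4 head=2 tape=0B[B]000BBB   (q4,B)→(q1,1,R)
state=q1 head=3 tape=0B1[0]00BBB   (q1,0)→(q0,1,L)
state=q0 head=2 tape=0B[1]100BBB   (q0,1)→(q2,B,S)
state=q2 head=2 tape=0B[B]100BBB   (q2,B)→(q2,B,R)
state=q2 head=3 tape=0BB[1]00BBB   (q2,1)→(q3,B,R)
state=q3 head=4 tape=0BBB[0]0BBB   (q3,0)→(q4,0,R)
state=q4 head=5 tape=0BBB0[0]BBB   (q4,0)→(q4,0,L)
state=q4 head=4 tape=0BBB[0]0BBB   (q4,0)→(q4,0,L)
state=q4 head=3 tape=0BB[B]00BBB   (q4,B)→(q1,1,R)
state=q1 head=4 tape=0BB1[0]0BBB   (q1,0)→(q0,1,L)
state=q0 head=3 tape=0BB[1]10BBB   (q0,1)→(q2,B,S)
state=q2 head=3 tape=0BB[B]10BBB   (q2,B)→(q2,B,R)
state=q2 head=4 tape=0BBB[1]0BBB   (q2,1)→(q3,B,R)
state=q3 head=5 tape=0BBBB[0]BBB   (q3,0)→(q4,0,R)
state=q4 head=6 tape=0BBBB0[B]BB   (q4,B)→(q1,1,R)
state=q1 head=7 tape=0BBBB01[B]B   (q1,B)→(q3,0,R)
state=q3 head=8 tape=0BBBB010[B]   (q3,B)→(q4,0,S)
state=q4 head=8 tape=0BBBB010[0]   (q4,0)→(q4,0,L)
state=q4 head=7 tape=0BBBB01[0]0   (q4,0)→(q4,0,L)
state=q4 head=6 tape=0BBBB0[1]00
The non-blank tape span at halt is 0BBBB0100.

0BBBB0100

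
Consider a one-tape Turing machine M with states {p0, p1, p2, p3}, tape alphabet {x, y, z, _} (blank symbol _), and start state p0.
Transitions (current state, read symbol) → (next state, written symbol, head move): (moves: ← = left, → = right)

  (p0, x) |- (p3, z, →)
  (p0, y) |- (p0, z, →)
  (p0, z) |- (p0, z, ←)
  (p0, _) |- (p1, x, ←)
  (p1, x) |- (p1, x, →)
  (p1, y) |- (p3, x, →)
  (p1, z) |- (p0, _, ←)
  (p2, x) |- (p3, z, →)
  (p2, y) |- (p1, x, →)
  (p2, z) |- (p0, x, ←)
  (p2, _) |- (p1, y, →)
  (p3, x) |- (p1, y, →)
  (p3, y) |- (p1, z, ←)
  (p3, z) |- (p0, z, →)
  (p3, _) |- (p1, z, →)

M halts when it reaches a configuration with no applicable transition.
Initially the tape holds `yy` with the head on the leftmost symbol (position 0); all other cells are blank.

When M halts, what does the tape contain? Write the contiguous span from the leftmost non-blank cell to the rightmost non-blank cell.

xz_x

p0 | __[y]y_   read y → write z, move →, go to p0
p0 | __z[y]_   read y → write z, move →, go to p0
p0 | __zz[_]   read _ → write x, move ←, go to p1
p1 | __z[z]x   read z → write _, move ←, go to p0
p0 | __[z]_x   read z → write z, move ←, go to p0
p0 | _[_]z_x   read _ → write x, move ←, go to p1
p1 | [_]xz_x
The non-blank tape span at halt is xz_x.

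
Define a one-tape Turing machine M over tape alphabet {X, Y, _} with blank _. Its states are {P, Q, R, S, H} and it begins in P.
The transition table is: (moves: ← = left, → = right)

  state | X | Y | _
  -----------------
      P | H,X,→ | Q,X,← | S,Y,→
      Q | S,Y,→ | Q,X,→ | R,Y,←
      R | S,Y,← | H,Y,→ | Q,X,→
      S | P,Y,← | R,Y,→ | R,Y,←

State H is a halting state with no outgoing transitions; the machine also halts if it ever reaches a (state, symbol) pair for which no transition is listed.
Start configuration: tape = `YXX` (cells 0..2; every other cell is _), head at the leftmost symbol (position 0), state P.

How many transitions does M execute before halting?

P | ____[Y]XX   read Y → write X, move ←, go to Q
Q | ___[_]XXX   read _ → write Y, move ←, go to R
R | __[_]YXXX   read _ → write X, move →, go to Q
Q | __X[Y]XXX   read Y → write X, move →, go to Q
Q | __XX[X]XX   read X → write Y, move →, go to S
S | __XXY[X]X   read X → write Y, move ←, go to P
P | __XX[Y]YX   read Y → write X, move ←, go to Q
Q | __X[X]XYX   read X → write Y, move →, go to S
S | __XY[X]YX   read X → write Y, move ←, go to P
P | __X[Y]YYX   read Y → write X, move ←, go to Q
Q | __[X]XYYX   read X → write Y, move →, go to S
S | __Y[X]YYX   read X → write Y, move ←, go to P
P | __[Y]YYYX   read Y → write X, move ←, go to Q
Q | _[_]XYYYX   read _ → write Y, move ←, go to R
R | [_]YXYYYX   read _ → write X, move →, go to Q
Q | X[Y]XYYYX   read Y → write X, move →, go to Q
Q | XX[X]YYYX   read X → write Y, move →, go to S
S | XXY[Y]YYX   read Y → write Y, move →, go to R
R | XXYY[Y]YX   read Y → write Y, move →, go to H
H | XXYYY[Y]X
M halts after 19 transitions.

19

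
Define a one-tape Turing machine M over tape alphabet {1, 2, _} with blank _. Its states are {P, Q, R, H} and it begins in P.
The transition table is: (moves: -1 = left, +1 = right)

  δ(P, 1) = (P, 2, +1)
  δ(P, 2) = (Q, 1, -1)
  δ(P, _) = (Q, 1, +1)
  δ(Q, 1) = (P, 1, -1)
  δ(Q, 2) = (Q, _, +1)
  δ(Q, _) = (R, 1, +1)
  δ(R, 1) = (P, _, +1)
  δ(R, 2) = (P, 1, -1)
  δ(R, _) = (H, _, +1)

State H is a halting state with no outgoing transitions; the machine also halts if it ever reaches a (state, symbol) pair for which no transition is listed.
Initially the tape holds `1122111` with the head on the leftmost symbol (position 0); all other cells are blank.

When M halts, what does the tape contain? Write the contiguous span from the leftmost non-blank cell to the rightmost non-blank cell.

P | [1]122111____   read 1 → write 2, move +1, go to P
P | 2[1]22111____   read 1 → write 2, move +1, go to P
P | 22[2]2111____   read 2 → write 1, move -1, go to Q
Q | 2[2]12111____   read 2 → write _, move +1, go to Q
Q | 2_[1]2111____   read 1 → write 1, move -1, go to P
P | 2[_]12111____   read _ → write 1, move +1, go to Q
Q | 21[1]2111____   read 1 → write 1, move -1, go to P
P | 2[1]12111____   read 1 → write 2, move +1, go to P
P | 22[1]2111____   read 1 → write 2, move +1, go to P
P | 222[2]111____   read 2 → write 1, move -1, go to Q
Q | 22[2]1111____   read 2 → write _, move +1, go to Q
Q | 22_[1]111____   read 1 → write 1, move -1, go to P
P | 22[_]1111____   read _ → write 1, move +1, go to Q
Q | 221[1]111____   read 1 → write 1, move -1, go to P
P | 22[1]1111____   read 1 → write 2, move +1, go to P
P | 222[1]111____   read 1 → write 2, move +1, go to P
P | 2222[1]11____   read 1 → write 2, move +1, go to P
P | 22222[1]1____   read 1 → write 2, move +1, go to P
P | 222222[1]____   read 1 → write 2, move +1, go to P
P | 2222222[_]___   read _ → write 1, move +1, go to Q
Q | 22222221[_]__   read _ → write 1, move +1, go to R
R | 222222211[_]_   read _ → write _, move +1, go to H
H | 222222211_[_]
The non-blank tape span at halt is 222222211.

222222211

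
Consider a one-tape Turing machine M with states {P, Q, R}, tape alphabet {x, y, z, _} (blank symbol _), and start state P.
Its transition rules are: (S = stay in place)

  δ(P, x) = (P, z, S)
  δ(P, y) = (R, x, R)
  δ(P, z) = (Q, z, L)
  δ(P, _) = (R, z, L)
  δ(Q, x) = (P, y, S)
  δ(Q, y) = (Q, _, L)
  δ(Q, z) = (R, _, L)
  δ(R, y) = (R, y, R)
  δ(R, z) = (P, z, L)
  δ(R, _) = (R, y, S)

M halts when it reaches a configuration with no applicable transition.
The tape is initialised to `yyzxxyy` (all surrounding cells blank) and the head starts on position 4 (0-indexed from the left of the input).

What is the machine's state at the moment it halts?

Q

P | _yyzx[x]yy   read x → write z, move S, go to P
P | _yyzx[z]yy   read z → write z, move L, go to Q
Q | _yyz[x]zyy   read x → write y, move S, go to P
P | _yyz[y]zyy   read y → write x, move R, go to R
R | _yyzx[z]yy   read z → write z, move L, go to P
P | _yyz[x]zyy   read x → write z, move S, go to P
P | _yyz[z]zyy   read z → write z, move L, go to Q
Q | _yy[z]zzyy   read z → write _, move L, go to R
R | _y[y]_zzyy   read y → write y, move R, go to R
R | _yy[_]zzyy   read _ → write y, move S, go to R
R | _yy[y]zzyy   read y → write y, move R, go to R
R | _yyy[z]zyy   read z → write z, move L, go to P
P | _yy[y]zzyy   read y → write x, move R, go to R
R | _yyx[z]zyy   read z → write z, move L, go to P
P | _yy[x]zzyy   read x → write z, move S, go to P
P | _yy[z]zzyy   read z → write z, move L, go to Q
Q | _y[y]zzzyy   read y → write _, move L, go to Q
Q | _[y]_zzzyy   read y → write _, move L, go to Q
Q | [_]__zzzyy
No transition is defined for (Q, _); M halts in state Q.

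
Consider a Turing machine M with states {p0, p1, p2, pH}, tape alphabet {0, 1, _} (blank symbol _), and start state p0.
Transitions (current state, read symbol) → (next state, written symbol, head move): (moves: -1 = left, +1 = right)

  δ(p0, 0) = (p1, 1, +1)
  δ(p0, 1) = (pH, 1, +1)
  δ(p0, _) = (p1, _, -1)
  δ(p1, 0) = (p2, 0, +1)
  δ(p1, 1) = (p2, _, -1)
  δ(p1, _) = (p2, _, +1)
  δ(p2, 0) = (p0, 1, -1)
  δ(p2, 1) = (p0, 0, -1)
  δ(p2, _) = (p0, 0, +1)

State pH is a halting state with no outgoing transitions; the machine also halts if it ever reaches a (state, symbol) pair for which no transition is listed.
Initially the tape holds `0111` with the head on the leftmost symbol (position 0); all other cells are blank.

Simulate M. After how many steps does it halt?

16

state=p0 head=0 tape=___[0]111   (p0,0)→(p1,1,+1)
state=p1 head=1 tape=___1[1]11   (p1,1)→(p2,_,-1)
state=p2 head=0 tape=___[1]_11   (p2,1)→(p0,0,-1)
state=p0 head=-1 tape=__[_]0_11   (p0,_)→(p1,_,-1)
state=p1 head=-2 tape=_[_]_0_11   (p1,_)→(p2,_,+1)
state=p2 head=-1 tape=__[_]0_11   (p2,_)→(p0,0,+1)
state=p0 head=0 tape=__0[0]_11   (p0,0)→(p1,1,+1)
state=p1 head=1 tape=__01[_]11   (p1,_)→(p2,_,+1)
state=p2 head=2 tape=__01_[1]1   (p2,1)→(p0,0,-1)
state=p0 head=1 tape=__01[_]01   (p0,_)→(p1,_,-1)
state=p1 head=0 tape=__0[1]_01   (p1,1)→(p2,_,-1)
state=p2 head=-1 tape=__[0]__01   (p2,0)→(p0,1,-1)
state=p0 head=-2 tape=_[_]1__01   (p0,_)→(p1,_,-1)
state=p1 head=-3 tape=[_]_1__01   (p1,_)→(p2,_,+1)
state=p2 head=-2 tape=_[_]1__01   (p2,_)→(p0,0,+1)
state=p0 head=-1 tape=_0[1]__01   (p0,1)→(pH,1,+1)
state=pH head=0 tape=_01[_]_01
M halts after 16 transitions.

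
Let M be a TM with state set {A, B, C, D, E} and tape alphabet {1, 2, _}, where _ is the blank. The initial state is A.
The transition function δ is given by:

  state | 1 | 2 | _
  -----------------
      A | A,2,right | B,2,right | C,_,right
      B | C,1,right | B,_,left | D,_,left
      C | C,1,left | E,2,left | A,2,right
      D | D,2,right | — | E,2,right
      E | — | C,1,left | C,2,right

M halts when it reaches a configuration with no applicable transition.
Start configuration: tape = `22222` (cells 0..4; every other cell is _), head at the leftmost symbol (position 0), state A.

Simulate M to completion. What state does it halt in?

A | ____[2]2222   read 2 → write 2, move right, go to B
B | ____2[2]222   read 2 → write _, move left, go to B
B | ____[2]_222   read 2 → write _, move left, go to B
B | ___[_]__222   read _ → write _, move left, go to D
D | __[_]___222   read _ → write 2, move right, go to E
E | __2[_]__222   read _ → write 2, move right, go to C
C | __22[_]_222   read _ → write 2, move right, go to A
A | __222[_]222   read _ → write _, move right, go to C
C | __222_[2]22   read 2 → write 2, move left, go to E
E | __222[_]222   read _ → write 2, move right, go to C
C | __2222[2]22   read 2 → write 2, move left, go to E
E | __222[2]222   read 2 → write 1, move left, go to C
C | __22[2]1222   read 2 → write 2, move left, go to E
E | __2[2]21222   read 2 → write 1, move left, go to C
C | __[2]121222   read 2 → write 2, move left, go to E
E | _[_]2121222   read _ → write 2, move right, go to C
C | _2[2]121222   read 2 → write 2, move left, go to E
E | _[2]2121222   read 2 → write 1, move left, go to C
C | [_]12121222   read _ → write 2, move right, go to A
A | 2[1]2121222   read 1 → write 2, move right, go to A
A | 22[2]121222   read 2 → write 2, move right, go to B
B | 222[1]21222   read 1 → write 1, move right, go to C
C | 2221[2]1222   read 2 → write 2, move left, go to E
E | 222[1]21222
No transition is defined for (E, 1); M halts in state E.

E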